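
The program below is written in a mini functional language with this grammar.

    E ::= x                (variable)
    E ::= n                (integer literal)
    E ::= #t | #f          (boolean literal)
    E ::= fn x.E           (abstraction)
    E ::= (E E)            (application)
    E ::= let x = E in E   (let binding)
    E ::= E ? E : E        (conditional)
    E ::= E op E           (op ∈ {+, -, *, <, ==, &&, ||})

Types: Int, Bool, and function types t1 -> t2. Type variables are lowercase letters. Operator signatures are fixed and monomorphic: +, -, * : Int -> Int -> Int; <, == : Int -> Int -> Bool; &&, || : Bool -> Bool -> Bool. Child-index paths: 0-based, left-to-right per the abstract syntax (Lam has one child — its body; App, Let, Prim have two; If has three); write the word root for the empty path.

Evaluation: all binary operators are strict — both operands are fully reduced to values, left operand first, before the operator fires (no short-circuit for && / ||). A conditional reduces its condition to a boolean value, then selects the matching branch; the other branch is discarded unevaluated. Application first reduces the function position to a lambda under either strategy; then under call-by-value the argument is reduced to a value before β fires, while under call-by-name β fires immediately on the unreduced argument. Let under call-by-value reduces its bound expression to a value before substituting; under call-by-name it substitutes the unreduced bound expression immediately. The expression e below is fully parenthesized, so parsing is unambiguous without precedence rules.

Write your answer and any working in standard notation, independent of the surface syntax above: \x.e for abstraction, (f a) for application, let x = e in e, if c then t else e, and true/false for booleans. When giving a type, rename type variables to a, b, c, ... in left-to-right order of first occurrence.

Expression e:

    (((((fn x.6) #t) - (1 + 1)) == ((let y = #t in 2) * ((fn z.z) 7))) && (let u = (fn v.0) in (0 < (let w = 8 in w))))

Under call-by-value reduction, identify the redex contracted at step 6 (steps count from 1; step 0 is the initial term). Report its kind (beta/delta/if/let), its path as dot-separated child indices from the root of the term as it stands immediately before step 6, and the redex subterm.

Derivation:
step 0: (((((\x.6) true) - (1 + 1)) == ((let y = true in 2) * ((\z.z) 7))) && (let u = (\v.0) in (0 < (let w = 8 in w))))
step 1: [beta@0.0.0] (((6 - (1 + 1)) == ((let y = true in 2) * ((\z.z) 7))) && (let u = (\v.0) in (0 < (let w = 8 in w))))
step 2: [delta@0.0.1] (((6 - 2) == ((let y = true in 2) * ((\z.z) 7))) && (let u = (\v.0) in (0 < (let w = 8 in w))))
step 3: [delta@0.0] ((4 == ((let y = true in 2) * ((\z.z) 7))) && (let u = (\v.0) in (0 < (let w = 8 in w))))
step 4: [let@0.1.0] ((4 == (2 * ((\z.z) 7))) && (let u = (\v.0) in (0 < (let w = 8 in w))))
step 5: [beta@0.1.1] ((4 == (2 * 7)) && (let u = (\v.0) in (0 < (let w = 8 in w))))
step 6: [delta@0.1] ((4 == 14) && (let u = (\v.0) in (0 < (let w = 8 in w))))

Answer: delta at 0.1 : (2 * 7)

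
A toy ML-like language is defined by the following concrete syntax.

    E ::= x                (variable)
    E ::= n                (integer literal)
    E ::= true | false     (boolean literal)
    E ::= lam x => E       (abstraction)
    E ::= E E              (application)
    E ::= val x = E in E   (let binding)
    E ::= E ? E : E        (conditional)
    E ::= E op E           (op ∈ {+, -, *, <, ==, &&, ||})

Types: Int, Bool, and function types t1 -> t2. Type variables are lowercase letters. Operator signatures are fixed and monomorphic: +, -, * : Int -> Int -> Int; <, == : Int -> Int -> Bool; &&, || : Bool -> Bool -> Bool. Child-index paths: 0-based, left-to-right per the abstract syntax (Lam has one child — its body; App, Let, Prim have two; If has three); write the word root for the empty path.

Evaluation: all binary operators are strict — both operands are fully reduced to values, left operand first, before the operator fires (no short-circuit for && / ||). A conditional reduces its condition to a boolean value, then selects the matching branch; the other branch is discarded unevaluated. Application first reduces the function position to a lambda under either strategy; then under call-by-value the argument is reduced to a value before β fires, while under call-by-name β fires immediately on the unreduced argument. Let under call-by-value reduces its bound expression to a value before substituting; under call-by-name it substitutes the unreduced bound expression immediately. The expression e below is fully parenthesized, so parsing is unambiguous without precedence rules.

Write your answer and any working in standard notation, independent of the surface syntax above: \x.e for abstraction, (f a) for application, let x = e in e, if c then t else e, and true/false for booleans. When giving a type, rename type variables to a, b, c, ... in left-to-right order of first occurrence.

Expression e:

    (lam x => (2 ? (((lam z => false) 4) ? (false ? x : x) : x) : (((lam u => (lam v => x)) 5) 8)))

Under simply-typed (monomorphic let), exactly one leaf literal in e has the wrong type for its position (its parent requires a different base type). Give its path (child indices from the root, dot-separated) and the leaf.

Answer: 0.0 : 2

Trace:
  unify Int ~ Bool
  FAIL: mismatch Int ~ Bool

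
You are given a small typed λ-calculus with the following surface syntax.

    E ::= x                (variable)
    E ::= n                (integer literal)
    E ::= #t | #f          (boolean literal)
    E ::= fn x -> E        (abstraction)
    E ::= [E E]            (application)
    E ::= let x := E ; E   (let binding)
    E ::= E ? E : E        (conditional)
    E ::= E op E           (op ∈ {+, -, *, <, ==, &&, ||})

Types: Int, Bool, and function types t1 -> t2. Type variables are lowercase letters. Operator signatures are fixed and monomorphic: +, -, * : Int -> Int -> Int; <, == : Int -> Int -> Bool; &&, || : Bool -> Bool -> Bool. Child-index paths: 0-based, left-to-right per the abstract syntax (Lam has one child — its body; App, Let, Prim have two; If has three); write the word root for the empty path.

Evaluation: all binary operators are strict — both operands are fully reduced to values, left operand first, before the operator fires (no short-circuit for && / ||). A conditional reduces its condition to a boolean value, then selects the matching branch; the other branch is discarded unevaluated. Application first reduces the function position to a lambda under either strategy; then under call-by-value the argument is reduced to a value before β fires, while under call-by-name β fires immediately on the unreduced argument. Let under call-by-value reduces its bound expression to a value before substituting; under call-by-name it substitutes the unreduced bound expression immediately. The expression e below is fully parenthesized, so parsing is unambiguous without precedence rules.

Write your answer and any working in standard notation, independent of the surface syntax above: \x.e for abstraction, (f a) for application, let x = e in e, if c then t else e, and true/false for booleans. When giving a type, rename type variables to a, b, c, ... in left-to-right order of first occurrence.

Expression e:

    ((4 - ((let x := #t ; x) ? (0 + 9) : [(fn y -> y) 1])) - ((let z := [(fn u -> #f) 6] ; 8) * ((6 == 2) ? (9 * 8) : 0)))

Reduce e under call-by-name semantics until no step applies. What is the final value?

Answer: -5

Derivation:
step 0: ((4 - (if (let x = true in x) then (0 + 9) else ((\y.y) 1))) - ((let z = ((\u.false) 6) in 8) * (if (6 == 2) then (9 * 8) else 0)))
step 1: [let@0.1.0] ((4 - (if true then (0 + 9) else ((\y.y) 1))) - ((let z = ((\u.false) 6) in 8) * (if (6 == 2) then (9 * 8) else 0)))
step 2: [if@0.1] ((4 - (0 + 9)) - ((let z = ((\u.false) 6) in 8) * (if (6 == 2) then (9 * 8) else 0)))
step 3: [delta@0.1] ((4 - 9) - ((let z = ((\u.false) 6) in 8) * (if (6 == 2) then (9 * 8) else 0)))
step 4: [delta@0] (-5 - ((let z = ((\u.false) 6) in 8) * (if (6 == 2) then (9 * 8) else 0)))
step 5: [let@1.0] (-5 - (8 * (if (6 == 2) then (9 * 8) else 0)))
step 6: [delta@1.1.0] (-5 - (8 * (if false then (9 * 8) else 0)))
step 7: [if@1.1] (-5 - (8 * 0))
step 8: [delta@1] (-5 - 0)
step 9: [delta@root] -5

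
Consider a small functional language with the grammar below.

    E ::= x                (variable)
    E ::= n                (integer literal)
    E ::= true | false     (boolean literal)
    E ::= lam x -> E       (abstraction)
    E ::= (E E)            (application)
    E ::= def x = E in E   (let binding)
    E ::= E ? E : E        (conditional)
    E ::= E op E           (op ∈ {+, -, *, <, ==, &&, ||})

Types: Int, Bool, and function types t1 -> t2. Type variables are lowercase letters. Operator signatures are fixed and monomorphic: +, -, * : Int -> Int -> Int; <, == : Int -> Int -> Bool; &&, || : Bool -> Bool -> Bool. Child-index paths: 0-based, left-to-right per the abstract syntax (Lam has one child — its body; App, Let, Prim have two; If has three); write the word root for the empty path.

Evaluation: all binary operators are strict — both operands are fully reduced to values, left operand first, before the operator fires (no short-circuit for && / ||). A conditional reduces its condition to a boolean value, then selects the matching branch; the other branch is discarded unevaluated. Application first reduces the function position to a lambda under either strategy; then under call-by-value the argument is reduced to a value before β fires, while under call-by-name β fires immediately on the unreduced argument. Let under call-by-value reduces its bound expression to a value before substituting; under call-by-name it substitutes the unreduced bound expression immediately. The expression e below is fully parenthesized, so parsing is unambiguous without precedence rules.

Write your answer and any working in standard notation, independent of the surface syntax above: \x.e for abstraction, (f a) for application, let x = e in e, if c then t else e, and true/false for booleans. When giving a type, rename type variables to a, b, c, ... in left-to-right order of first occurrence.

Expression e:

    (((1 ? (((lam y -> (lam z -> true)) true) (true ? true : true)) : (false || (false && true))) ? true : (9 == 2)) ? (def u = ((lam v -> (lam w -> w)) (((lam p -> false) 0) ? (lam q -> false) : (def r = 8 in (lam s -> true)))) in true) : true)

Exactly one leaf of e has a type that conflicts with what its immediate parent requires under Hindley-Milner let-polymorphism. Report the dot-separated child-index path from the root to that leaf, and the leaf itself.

Working:
  unify Int ~ Bool
  FAIL: mismatch Int ~ Bool

Answer: 0.0.0 : 1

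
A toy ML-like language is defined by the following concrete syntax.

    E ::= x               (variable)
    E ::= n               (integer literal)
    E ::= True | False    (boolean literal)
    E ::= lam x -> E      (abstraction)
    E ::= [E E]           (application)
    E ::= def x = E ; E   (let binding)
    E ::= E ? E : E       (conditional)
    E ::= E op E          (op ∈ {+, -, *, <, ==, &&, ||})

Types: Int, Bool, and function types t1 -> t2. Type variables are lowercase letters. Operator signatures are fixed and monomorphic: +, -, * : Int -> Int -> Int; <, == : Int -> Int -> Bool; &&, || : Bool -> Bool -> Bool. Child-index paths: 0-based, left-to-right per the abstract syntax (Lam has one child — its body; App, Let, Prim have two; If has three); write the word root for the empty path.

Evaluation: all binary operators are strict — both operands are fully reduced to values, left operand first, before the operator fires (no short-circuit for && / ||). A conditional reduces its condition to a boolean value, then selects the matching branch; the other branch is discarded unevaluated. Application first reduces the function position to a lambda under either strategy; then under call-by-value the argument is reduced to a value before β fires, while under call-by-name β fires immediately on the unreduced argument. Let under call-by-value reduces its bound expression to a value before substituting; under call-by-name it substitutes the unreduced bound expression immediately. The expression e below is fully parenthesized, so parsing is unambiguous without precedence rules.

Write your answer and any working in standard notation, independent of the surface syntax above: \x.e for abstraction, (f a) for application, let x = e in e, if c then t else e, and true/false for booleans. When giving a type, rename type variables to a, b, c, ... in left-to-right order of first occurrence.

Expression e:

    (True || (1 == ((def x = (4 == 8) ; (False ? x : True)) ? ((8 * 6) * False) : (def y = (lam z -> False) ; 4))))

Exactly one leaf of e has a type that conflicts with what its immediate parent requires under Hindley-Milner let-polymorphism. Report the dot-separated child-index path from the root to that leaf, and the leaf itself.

Working:
  unify Bool ~ Bool
  unify Int ~ Int
  unify Int ~ Int
  unify Int ~ Int
let x : Bool
  unify Bool ~ Bool
x : Bool
  unify Bool ~ Bool
  unify Bool ~ Bool
  unify Int ~ Int
  unify Int ~ Int
  unify Int ~ Int
  unify Bool ~ Int
  FAIL: mismatch Bool ~ Int

Answer: 1.1.1.1 : false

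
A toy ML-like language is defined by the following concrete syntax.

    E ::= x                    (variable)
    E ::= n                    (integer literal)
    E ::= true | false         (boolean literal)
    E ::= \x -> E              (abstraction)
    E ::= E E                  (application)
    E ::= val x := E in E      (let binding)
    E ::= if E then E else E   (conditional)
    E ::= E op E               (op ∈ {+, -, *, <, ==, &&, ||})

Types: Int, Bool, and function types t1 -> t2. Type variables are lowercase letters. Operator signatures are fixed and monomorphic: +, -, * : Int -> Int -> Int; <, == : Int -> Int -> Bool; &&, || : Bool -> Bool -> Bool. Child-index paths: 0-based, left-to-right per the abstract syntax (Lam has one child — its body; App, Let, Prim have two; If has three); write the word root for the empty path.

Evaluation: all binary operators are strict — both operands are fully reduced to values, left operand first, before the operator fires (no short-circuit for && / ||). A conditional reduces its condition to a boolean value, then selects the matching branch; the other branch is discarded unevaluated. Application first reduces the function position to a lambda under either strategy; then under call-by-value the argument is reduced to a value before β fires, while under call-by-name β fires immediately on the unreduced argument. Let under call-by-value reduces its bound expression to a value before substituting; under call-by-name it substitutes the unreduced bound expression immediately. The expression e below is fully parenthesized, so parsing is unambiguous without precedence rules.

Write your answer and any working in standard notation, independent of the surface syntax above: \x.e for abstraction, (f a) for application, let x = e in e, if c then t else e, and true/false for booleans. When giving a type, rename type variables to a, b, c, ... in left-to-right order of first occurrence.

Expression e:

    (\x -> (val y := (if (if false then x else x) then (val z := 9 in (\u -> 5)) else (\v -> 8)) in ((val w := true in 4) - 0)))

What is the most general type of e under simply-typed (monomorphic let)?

Working:
  unify Bool ~ Bool
x : a
x : a
  unify a ~ a
  unify a ~ Bool
let z : Int
\u._ : b -> Int
\v._ : c -> Int
  unify b -> Int ~ c -> Int
  unify b ~ c
  unify Int ~ Int
let y : c -> Int
let w : Bool
  unify Int ~ Int
  unify Int ~ Int
\x._ : Bool -> Int

Answer: Bool -> Int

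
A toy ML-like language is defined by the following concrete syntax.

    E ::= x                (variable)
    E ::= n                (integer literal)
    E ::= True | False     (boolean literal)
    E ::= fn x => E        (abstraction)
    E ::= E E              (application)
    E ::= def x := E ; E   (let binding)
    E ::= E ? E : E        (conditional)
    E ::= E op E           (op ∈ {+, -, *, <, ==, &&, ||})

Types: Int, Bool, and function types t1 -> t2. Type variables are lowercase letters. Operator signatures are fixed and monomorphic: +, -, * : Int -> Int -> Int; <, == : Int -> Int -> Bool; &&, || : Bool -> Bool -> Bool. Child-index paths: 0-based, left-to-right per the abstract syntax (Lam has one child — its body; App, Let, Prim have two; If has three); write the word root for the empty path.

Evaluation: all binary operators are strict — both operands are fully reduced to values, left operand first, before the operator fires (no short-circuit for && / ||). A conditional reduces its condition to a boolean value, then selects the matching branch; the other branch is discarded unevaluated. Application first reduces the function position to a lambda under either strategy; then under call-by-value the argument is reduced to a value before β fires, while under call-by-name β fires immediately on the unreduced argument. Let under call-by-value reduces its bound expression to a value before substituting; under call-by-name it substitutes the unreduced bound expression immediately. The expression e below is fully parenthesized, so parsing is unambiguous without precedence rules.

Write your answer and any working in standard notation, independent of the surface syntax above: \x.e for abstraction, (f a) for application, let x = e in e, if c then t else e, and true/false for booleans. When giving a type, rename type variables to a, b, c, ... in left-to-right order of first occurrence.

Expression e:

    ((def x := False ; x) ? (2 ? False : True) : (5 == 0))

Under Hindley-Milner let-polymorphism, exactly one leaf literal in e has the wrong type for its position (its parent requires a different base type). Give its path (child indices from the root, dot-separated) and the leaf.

Derivation:
let x : Bool
x : Bool
  unify Bool ~ Bool
  unify Int ~ Bool
  FAIL: mismatch Int ~ Bool

Answer: 1.0 : 2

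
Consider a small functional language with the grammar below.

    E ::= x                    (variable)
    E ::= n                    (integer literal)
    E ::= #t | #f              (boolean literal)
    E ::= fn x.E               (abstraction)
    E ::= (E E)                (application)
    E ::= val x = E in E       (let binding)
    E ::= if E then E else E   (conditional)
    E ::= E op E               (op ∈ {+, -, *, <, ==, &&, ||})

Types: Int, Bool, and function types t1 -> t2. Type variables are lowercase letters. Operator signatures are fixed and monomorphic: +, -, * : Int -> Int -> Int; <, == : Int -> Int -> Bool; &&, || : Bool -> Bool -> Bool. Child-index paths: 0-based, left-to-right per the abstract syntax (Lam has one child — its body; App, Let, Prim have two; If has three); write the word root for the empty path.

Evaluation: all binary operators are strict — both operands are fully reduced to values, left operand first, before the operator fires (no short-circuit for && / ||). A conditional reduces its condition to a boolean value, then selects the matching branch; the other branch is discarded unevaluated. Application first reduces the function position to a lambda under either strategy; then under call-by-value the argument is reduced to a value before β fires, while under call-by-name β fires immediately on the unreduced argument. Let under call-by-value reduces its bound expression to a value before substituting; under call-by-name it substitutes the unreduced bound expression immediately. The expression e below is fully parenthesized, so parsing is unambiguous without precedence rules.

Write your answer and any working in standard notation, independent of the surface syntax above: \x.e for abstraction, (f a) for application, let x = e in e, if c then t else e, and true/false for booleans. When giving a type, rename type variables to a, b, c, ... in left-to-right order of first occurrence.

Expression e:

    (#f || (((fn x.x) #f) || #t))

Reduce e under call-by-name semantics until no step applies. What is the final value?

Derivation:
step 0: (false || (((\x.x) false) || true))
step 1: [beta@1.0] (false || (false || true))
step 2: [delta@1] (false || true)
step 3: [delta@root] true

Answer: true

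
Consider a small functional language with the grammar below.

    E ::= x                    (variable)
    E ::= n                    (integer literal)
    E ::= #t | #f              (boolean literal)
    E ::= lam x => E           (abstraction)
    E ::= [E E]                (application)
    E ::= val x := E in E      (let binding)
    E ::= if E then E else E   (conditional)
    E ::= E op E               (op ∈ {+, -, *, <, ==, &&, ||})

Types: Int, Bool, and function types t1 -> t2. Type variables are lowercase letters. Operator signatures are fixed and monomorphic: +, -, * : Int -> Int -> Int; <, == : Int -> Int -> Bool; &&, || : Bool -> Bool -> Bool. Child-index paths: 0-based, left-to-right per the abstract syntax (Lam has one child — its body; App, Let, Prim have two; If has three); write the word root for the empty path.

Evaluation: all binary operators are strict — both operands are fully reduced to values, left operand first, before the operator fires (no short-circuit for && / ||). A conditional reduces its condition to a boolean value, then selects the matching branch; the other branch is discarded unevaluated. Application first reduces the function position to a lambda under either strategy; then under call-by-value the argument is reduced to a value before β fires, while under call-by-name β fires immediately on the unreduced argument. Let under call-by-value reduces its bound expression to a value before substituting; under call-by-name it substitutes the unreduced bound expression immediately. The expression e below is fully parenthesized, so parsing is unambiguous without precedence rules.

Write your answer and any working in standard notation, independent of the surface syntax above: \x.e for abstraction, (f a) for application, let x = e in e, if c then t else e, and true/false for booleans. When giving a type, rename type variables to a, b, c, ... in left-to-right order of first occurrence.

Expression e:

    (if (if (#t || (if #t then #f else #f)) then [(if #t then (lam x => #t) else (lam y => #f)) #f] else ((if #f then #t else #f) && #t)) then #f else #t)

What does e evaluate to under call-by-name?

Answer: false

Working:
step 0: (if (if (true || (if true then false else false)) then ((if true then (\x.true) else (\y.false)) false) else ((if false then true else false) && true)) then false else true)
step 1: [if@0.0.1] (if (if (true || false) then ((if true then (\x.true) else (\y.false)) false) else ((if false then true else false) && true)) then false else true)
step 2: [delta@0.0] (if (if true then ((if true then (\x.true) else (\y.false)) false) else ((if false then true else false) && true)) then false else true)
step 3: [if@0] (if ((if true then (\x.true) else (\y.false)) false) then false else true)
step 4: [if@0.0] (if ((\x.true) false) then false else true)
step 5: [beta@0] (if true then false else true)
step 6: [if@root] false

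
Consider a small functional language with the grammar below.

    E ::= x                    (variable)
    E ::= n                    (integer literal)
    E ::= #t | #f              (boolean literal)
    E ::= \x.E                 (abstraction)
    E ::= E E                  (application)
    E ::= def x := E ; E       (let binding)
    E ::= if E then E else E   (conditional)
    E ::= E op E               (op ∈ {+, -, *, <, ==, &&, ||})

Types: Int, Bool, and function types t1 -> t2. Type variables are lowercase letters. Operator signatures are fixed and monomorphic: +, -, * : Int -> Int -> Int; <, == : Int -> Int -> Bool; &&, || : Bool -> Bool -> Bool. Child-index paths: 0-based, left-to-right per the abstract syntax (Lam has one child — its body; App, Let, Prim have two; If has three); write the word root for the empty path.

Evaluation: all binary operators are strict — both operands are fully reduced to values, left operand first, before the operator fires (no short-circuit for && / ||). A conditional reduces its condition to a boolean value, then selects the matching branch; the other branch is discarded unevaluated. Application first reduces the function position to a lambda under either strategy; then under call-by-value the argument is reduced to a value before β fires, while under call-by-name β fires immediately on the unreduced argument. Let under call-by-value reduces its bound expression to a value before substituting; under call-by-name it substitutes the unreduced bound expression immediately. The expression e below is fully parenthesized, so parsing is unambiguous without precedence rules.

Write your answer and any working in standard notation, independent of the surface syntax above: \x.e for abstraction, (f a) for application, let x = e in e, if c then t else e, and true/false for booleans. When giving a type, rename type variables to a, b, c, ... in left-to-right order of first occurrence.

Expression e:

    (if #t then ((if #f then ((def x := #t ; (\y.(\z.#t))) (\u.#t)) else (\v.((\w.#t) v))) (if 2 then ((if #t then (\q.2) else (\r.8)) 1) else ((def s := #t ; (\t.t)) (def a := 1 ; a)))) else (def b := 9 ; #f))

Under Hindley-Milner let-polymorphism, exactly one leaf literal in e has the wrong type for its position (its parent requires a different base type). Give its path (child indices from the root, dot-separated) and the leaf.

Answer: 1.1.0 : 2

Derivation:
  unify Bool ~ Bool
  unify Bool ~ Bool
let x : Bool
\z._ : b -> Bool
\y._ : a -> b -> Bool
\u._ : c -> Bool
  unify a -> b -> Bool ~ (c -> Bool) -> d
  unify a ~ c -> Bool
  unify b -> Bool ~ d
_ _ : b -> Bool
\w._ : f -> Bool
v : e
  unify f -> Bool ~ e -> g
  unify f ~ e
  unify Bool ~ g
_ _ : Bool
\v._ : e -> Bool
  unify b -> Bool ~ e -> Bool
  unify b ~ e
  unify Bool ~ Bool
  unify Int ~ Bool
  FAIL: mismatch Int ~ Bool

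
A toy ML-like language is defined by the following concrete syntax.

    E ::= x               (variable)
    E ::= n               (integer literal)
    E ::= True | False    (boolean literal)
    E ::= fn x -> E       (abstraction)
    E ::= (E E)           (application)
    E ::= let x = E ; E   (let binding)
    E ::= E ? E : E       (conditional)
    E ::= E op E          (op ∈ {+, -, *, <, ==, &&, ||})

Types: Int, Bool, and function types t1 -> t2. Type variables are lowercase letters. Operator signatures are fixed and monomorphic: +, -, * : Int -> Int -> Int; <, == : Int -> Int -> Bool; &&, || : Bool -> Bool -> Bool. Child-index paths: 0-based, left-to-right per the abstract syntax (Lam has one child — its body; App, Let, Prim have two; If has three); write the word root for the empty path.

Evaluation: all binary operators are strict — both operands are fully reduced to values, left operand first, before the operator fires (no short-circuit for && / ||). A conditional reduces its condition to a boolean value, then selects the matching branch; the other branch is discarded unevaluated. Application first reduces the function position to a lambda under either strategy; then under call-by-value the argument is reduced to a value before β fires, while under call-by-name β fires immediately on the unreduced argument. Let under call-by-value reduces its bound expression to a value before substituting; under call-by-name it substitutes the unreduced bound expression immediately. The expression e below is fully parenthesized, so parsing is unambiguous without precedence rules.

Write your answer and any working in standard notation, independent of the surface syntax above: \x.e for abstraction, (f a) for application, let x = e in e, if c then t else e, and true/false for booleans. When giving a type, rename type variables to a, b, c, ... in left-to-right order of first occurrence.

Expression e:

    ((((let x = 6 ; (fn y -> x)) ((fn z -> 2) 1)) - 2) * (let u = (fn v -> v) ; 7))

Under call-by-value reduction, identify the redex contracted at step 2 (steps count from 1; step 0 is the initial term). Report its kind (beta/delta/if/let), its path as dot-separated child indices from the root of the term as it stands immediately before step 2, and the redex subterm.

Trace:
step 0: ((((let x = 6 in (\y.x)) ((\z.2) 1)) - 2) * (let u = (\v.v) in 7))
step 1: [let@0.0.0] ((((\y.6) ((\z.2) 1)) - 2) * (let u = (\v.v) in 7))
step 2: [beta@0.0.1] ((((\y.6) 2) - 2) * (let u = (\v.v) in 7))

Answer: beta at 0.0.1 : ((\z.2) 1)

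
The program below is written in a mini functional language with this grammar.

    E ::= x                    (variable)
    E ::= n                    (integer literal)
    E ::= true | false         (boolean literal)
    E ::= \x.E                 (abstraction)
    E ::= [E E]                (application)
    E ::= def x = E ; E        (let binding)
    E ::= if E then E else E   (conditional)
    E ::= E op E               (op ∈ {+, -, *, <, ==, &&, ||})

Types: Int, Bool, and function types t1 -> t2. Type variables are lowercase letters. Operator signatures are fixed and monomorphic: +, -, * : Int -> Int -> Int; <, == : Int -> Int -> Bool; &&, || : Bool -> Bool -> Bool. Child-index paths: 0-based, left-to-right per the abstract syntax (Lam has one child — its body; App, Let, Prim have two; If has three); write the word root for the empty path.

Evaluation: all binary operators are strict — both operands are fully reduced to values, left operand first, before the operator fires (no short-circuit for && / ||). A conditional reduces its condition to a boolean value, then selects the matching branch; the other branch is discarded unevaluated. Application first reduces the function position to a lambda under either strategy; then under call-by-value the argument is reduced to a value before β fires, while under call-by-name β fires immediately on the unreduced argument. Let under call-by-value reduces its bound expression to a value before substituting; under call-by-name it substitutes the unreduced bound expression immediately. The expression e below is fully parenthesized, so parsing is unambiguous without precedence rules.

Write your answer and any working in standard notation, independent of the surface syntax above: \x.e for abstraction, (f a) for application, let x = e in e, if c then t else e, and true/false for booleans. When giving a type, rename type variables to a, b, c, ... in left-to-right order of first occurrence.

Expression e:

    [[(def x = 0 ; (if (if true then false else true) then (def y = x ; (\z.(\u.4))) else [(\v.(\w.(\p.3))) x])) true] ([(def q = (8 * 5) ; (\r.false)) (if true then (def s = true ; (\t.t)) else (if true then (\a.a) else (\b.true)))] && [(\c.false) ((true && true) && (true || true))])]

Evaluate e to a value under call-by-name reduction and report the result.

Answer: 3

Working:
step 0: (((let x = 0 in (if (if true then false else true) then (let y = x in (\z.(\u.4))) else ((\v.(\w.(\p.3))) x))) true) (((let q = (8 * 5) in (\r.false)) (if true then (let s = true in (\t.t)) else (if true then (\a.a) else (\b.true)))) && ((\c.false) ((true && true) && (true || true)))))
step 1: [let@0.0] (((if (if true then false else true) then (let y = 0 in (\z.(\u.4))) else ((\v.(\w.(\p.3))) 0)) true) (((let q = (8 * 5) in (\r.false)) (if true then (let s = true in (\t.t)) else (if true then (\a.a) else (\b.true)))) && ((\c.false) ((true && true) && (true || true)))))
step 2: [if@0.0.0] (((if false then (let y = 0 in (\z.(\u.4))) else ((\v.(\w.(\p.3))) 0)) true) (((let q = (8 * 5) in (\r.false)) (if true then (let s = true in (\t.t)) else (if true then (\a.a) else (\b.true)))) && ((\c.false) ((true && true) && (true || true)))))
step 3: [if@0.0] ((((\v.(\w.(\p.3))) 0) true) (((let q = (8 * 5) in (\r.false)) (if true then (let s = true in (\t.t)) else (if true then (\a.a) else (\b.true)))) && ((\c.false) ((true && true) && (true || true)))))
step 4: [beta@0.0] (((\w.(\p.3)) true) (((let q = (8 * 5) in (\r.false)) (if true then (let s = true in (\t.t)) else (if true then (\a.a) else (\b.true)))) && ((\c.false) ((true && true) && (true || true)))))
step 5: [beta@0] ((\p.3) (((let q = (8 * 5) in (\r.false)) (if true then (let s = true in (\t.t)) else (if true then (\a.a) else (\b.true)))) && ((\c.false) ((true && true) && (true || true)))))
step 6: [beta@root] 3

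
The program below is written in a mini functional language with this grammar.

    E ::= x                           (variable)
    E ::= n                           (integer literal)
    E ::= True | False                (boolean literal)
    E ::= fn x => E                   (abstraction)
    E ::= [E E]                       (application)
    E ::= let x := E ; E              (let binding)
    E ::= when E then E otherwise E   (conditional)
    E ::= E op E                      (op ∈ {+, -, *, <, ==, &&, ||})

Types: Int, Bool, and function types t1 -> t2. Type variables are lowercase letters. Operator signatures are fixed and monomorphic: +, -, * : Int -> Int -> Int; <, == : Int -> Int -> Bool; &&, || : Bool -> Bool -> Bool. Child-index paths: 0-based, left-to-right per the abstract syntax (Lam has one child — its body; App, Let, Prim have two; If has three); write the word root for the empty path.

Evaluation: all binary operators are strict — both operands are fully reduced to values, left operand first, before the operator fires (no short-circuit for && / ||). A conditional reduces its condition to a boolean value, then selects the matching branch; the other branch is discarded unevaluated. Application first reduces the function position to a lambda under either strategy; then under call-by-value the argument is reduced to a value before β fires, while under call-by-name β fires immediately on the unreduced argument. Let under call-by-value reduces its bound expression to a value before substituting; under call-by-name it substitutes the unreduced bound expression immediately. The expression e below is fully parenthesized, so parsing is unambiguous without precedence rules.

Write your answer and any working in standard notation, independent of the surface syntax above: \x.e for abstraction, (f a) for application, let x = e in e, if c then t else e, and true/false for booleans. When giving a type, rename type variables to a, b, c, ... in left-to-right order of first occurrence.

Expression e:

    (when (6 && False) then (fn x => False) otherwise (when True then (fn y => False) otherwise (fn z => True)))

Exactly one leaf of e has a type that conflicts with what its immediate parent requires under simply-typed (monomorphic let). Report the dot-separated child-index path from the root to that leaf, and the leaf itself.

Answer: 0.0 : 6

Working:
  unify Int ~ Bool
  FAIL: mismatch Int ~ Bool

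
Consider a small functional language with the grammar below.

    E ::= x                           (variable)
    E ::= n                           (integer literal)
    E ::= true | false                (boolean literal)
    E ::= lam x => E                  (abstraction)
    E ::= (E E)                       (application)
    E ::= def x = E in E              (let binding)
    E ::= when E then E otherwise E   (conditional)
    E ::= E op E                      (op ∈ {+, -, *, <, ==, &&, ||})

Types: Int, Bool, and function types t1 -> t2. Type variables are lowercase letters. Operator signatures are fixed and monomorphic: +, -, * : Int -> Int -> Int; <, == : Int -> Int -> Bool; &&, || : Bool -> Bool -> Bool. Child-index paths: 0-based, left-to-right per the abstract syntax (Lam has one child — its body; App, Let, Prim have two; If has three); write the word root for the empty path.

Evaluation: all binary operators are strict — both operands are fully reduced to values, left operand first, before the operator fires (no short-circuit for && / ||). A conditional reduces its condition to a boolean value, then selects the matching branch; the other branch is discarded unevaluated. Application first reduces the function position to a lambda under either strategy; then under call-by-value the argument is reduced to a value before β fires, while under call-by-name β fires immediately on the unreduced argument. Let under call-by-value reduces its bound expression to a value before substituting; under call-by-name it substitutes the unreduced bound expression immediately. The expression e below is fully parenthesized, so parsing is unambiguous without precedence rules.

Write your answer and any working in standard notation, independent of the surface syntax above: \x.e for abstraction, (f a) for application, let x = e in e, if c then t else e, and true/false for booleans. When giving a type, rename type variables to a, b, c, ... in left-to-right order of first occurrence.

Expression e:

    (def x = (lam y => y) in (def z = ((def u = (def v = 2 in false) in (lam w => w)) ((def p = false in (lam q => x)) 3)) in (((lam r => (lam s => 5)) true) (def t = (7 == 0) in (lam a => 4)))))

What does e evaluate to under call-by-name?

Answer: 5

Trace:
step 0: (let x = (\y.y) in (let z = ((let u = (let v = 2 in false) in (\w.w)) ((let p = false in (\q.x)) 3)) in (((\r.(\s.5)) true) (let t = (7 == 0) in (\a.4)))))
step 1: [let@root] (let z = ((let u = (let v = 2 in false) in (\w.w)) ((let p = false in (\q.(\y.y))) 3)) in (((\r.(\s.5)) true) (let t = (7 == 0) in (\a.4))))
step 2: [let@root] (((\r.(\s.5)) true) (let t = (7 == 0) in (\a.4)))
step 3: [beta@0] ((\s.5) (let t = (7 == 0) in (\a.4)))
step 4: [beta@root] 5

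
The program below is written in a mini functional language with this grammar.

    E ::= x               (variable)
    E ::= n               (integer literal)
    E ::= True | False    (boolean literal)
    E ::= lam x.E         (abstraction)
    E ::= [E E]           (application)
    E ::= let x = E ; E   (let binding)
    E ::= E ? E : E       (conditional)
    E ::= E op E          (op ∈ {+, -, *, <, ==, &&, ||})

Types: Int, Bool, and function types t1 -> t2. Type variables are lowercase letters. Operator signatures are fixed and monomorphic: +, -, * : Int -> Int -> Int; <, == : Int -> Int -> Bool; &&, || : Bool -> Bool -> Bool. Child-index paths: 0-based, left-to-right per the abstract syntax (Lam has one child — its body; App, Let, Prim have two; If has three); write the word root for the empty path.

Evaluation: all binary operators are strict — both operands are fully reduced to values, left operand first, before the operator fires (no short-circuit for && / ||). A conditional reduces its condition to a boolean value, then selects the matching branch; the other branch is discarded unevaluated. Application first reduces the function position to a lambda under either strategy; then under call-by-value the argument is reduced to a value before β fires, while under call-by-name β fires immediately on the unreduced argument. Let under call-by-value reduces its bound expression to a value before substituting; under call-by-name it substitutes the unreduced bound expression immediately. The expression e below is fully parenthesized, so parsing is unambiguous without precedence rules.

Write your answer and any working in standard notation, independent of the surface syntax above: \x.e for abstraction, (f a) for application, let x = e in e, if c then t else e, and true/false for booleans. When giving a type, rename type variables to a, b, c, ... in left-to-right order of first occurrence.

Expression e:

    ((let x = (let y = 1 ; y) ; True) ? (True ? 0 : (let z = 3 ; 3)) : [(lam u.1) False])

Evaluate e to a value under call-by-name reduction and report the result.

Answer: 0

Derivation:
step 0: (if (let x = (let y = 1 in y) in true) then (if true then 0 else (let z = 3 in 3)) else ((\u.1) false))
step 1: [let@0] (if true then (if true then 0 else (let z = 3 in 3)) else ((\u.1) false))
step 2: [if@root] (if true then 0 else (let z = 3 in 3))
step 3: [if@root] 0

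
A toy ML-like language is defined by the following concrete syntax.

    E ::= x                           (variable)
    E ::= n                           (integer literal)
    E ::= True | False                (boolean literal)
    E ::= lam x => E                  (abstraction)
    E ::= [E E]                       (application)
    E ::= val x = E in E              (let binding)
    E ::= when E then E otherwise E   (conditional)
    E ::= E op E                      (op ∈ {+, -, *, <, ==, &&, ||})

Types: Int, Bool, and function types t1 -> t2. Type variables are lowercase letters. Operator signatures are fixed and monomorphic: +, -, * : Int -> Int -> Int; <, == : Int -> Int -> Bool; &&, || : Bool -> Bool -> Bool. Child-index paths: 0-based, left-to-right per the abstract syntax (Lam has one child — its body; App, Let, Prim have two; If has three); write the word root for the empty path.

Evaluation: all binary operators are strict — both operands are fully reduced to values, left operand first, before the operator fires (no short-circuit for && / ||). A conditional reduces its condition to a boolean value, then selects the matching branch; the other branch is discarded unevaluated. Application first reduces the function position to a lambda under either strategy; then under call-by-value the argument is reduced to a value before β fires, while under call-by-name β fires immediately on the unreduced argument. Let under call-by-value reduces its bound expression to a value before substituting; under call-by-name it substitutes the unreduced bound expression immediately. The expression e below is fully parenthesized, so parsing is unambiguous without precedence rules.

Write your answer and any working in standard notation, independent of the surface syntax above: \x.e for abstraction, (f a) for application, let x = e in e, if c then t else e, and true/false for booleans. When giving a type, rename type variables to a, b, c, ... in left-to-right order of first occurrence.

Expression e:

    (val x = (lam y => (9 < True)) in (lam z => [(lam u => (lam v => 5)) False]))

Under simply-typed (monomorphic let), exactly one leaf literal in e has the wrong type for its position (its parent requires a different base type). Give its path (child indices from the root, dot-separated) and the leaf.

Working:
  unify Int ~ Int
  unify Bool ~ Int
  FAIL: mismatch Bool ~ Int

Answer: 0.0.1 : true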